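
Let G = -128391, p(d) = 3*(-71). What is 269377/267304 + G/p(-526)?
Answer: 11458935055/18978584 ≈ 603.78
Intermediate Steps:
p(d) = -213
269377/267304 + G/p(-526) = 269377/267304 - 128391/(-213) = 269377*(1/267304) - 128391*(-1/213) = 269377/267304 + 42797/71 = 11458935055/18978584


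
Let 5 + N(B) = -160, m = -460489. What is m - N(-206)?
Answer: -460324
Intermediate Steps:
N(B) = -165 (N(B) = -5 - 160 = -165)
m - N(-206) = -460489 - 1*(-165) = -460489 + 165 = -460324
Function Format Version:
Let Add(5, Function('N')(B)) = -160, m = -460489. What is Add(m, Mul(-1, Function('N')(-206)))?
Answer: -460324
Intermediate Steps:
Function('N')(B) = -165 (Function('N')(B) = Add(-5, -160) = -165)
Add(m, Mul(-1, Function('N')(-206))) = Add(-460489, Mul(-1, -165)) = Add(-460489, 165) = -460324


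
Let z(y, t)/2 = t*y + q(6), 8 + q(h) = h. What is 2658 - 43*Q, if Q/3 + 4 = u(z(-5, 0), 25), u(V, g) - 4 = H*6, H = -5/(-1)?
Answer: -1212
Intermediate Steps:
q(h) = -8 + h
H = 5 (H = -5*(-1) = 5)
z(y, t) = -4 + 2*t*y (z(y, t) = 2*(t*y + (-8 + 6)) = 2*(t*y - 2) = 2*(-2 + t*y) = -4 + 2*t*y)
u(V, g) = 34 (u(V, g) = 4 + 5*6 = 4 + 30 = 34)
Q = 90 (Q = -12 + 3*34 = -12 + 102 = 90)
2658 - 43*Q = 2658 - 43*90 = 2658 - 3870 = -1212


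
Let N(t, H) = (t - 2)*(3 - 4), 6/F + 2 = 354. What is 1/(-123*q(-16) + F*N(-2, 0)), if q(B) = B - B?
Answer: 44/3 ≈ 14.667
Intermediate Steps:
F = 3/176 (F = 6/(-2 + 354) = 6/352 = 6*(1/352) = 3/176 ≈ 0.017045)
q(B) = 0
N(t, H) = 2 - t (N(t, H) = (-2 + t)*(-1) = 2 - t)
1/(-123*q(-16) + F*N(-2, 0)) = 1/(-123*0 + 3*(2 - 1*(-2))/176) = 1/(0 + 3*(2 + 2)/176) = 1/(0 + (3/176)*4) = 1/(0 + 3/44) = 1/(3/44) = 44/3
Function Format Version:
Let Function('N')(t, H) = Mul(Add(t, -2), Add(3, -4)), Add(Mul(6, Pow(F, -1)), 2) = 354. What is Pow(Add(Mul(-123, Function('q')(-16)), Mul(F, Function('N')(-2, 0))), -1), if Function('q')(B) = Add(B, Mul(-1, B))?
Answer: Rational(44, 3) ≈ 14.667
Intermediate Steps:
F = Rational(3, 176) (F = Mul(6, Pow(Add(-2, 354), -1)) = Mul(6, Pow(352, -1)) = Mul(6, Rational(1, 352)) = Rational(3, 176) ≈ 0.017045)
Function('q')(B) = 0
Function('N')(t, H) = Add(2, Mul(-1, t)) (Function('N')(t, H) = Mul(Add(-2, t), -1) = Add(2, Mul(-1, t)))
Pow(Add(Mul(-123, Function('q')(-16)), Mul(F, Function('N')(-2, 0))), -1) = Pow(Add(Mul(-123, 0), Mul(Rational(3, 176), Add(2, Mul(-1, -2)))), -1) = Pow(Add(0, Mul(Rational(3, 176), Add(2, 2))), -1) = Pow(Add(0, Mul(Rational(3, 176), 4)), -1) = Pow(Add(0, Rational(3, 44)), -1) = Pow(Rational(3, 44), -1) = Rational(44, 3)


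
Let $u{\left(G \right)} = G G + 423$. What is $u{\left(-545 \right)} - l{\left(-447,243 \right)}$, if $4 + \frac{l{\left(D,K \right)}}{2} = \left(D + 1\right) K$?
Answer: $514212$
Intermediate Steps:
$l{\left(D,K \right)} = -8 + 2 K \left(1 + D\right)$ ($l{\left(D,K \right)} = -8 + 2 \left(D + 1\right) K = -8 + 2 \left(1 + D\right) K = -8 + 2 K \left(1 + D\right)$)
$u{\left(G \right)} = 423 + G^{2}$ ($u{\left(G \right)} = G^{2} + 423 = 423 + G^{2}$)
$u{\left(-545 \right)} - l{\left(-447,243 \right)} = \left(423 + \left(-545\right)^{2}\right) - \left(-8 + 2 \cdot 243 + 2 \left(-447\right) 243\right) = \left(423 + 297025\right) - \left(-8 + 486 - 217242\right) = 297448 - -216764 = 297448 + 216764 = 514212$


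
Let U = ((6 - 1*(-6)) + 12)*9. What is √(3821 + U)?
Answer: √4037 ≈ 63.537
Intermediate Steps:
U = 216 (U = ((6 + 6) + 12)*9 = (12 + 12)*9 = 24*9 = 216)
√(3821 + U) = √(3821 + 216) = √4037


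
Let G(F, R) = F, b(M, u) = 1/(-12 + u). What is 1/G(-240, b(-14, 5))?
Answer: -1/240 ≈ -0.0041667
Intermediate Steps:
1/G(-240, b(-14, 5)) = 1/(-240) = -1/240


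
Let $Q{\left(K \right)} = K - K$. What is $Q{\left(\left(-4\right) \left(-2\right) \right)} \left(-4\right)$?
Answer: $0$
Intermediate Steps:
$Q{\left(K \right)} = 0$
$Q{\left(\left(-4\right) \left(-2\right) \right)} \left(-4\right) = 0 \left(-4\right) = 0$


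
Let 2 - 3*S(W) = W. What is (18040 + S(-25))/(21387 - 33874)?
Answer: -18049/12487 ≈ -1.4454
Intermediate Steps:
S(W) = ⅔ - W/3
(18040 + S(-25))/(21387 - 33874) = (18040 + (⅔ - ⅓*(-25)))/(21387 - 33874) = (18040 + (⅔ + 25/3))/(-12487) = (18040 + 9)*(-1/12487) = 18049*(-1/12487) = -18049/12487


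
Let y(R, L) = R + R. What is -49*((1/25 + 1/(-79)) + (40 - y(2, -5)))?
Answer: -3486546/1975 ≈ -1765.3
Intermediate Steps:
y(R, L) = 2*R
-49*((1/25 + 1/(-79)) + (40 - y(2, -5))) = -49*((1/25 + 1/(-79)) + (40 - 2*2)) = -49*((1*(1/25) + 1*(-1/79)) + (40 - 1*4)) = -49*((1/25 - 1/79) + (40 - 4)) = -49*(54/1975 + 36) = -49*71154/1975 = -3486546/1975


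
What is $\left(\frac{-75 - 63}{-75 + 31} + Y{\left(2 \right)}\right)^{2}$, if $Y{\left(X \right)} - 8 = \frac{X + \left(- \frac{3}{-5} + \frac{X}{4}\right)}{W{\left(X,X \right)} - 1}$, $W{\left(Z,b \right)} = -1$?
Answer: $\frac{4447881}{48400} \approx 91.898$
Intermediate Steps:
$Y{\left(X \right)} = \frac{77}{10} - \frac{5 X}{8}$ ($Y{\left(X \right)} = 8 + \frac{X + \left(- \frac{3}{-5} + \frac{X}{4}\right)}{-1 - 1} = 8 + \frac{X + \left(\left(-3\right) \left(- \frac{1}{5}\right) + X \frac{1}{4}\right)}{-2} = 8 + \left(X + \left(\frac{3}{5} + \frac{X}{4}\right)\right) \left(- \frac{1}{2}\right) = 8 + \left(\frac{3}{5} + \frac{5 X}{4}\right) \left(- \frac{1}{2}\right) = 8 - \left(\frac{3}{10} + \frac{5 X}{8}\right) = \frac{77}{10} - \frac{5 X}{8}$)
$\left(\frac{-75 - 63}{-75 + 31} + Y{\left(2 \right)}\right)^{2} = \left(\frac{-75 - 63}{-75 + 31} + \left(\frac{77}{10} - \frac{5}{4}\right)\right)^{2} = \left(- \frac{138}{-44} + \left(\frac{77}{10} - \frac{5}{4}\right)\right)^{2} = \left(\left(-138\right) \left(- \frac{1}{44}\right) + \frac{129}{20}\right)^{2} = \left(\frac{69}{22} + \frac{129}{20}\right)^{2} = \left(\frac{2109}{220}\right)^{2} = \frac{4447881}{48400}$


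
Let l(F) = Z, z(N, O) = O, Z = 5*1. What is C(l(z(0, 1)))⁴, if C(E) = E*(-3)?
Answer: 50625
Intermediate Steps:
Z = 5
l(F) = 5
C(E) = -3*E
C(l(z(0, 1)))⁴ = (-3*5)⁴ = (-15)⁴ = 50625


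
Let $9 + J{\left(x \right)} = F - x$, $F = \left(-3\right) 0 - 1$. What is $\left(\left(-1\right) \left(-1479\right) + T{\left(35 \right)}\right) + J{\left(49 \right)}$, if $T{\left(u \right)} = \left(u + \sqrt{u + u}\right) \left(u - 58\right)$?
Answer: $615 - 23 \sqrt{70} \approx 422.57$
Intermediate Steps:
$F = -1$ ($F = 0 - 1 = -1$)
$T{\left(u \right)} = \left(-58 + u\right) \left(u + \sqrt{2} \sqrt{u}\right)$ ($T{\left(u \right)} = \left(u + \sqrt{2 u}\right) \left(-58 + u\right) = \left(u + \sqrt{2} \sqrt{u}\right) \left(-58 + u\right) = \left(-58 + u\right) \left(u + \sqrt{2} \sqrt{u}\right)$)
$J{\left(x \right)} = -10 - x$ ($J{\left(x \right)} = -9 - \left(1 + x\right) = -10 - x$)
$\left(\left(-1\right) \left(-1479\right) + T{\left(35 \right)}\right) + J{\left(49 \right)} = \left(\left(-1\right) \left(-1479\right) + \left(35^{2} - 2030 + \sqrt{2} \cdot 35^{\frac{3}{2}} - 58 \sqrt{2} \sqrt{35}\right)\right) - 59 = \left(1479 + \left(1225 - 2030 + \sqrt{2} \cdot 35 \sqrt{35} - 58 \sqrt{70}\right)\right) - 59 = \left(1479 + \left(1225 - 2030 + 35 \sqrt{70} - 58 \sqrt{70}\right)\right) - 59 = \left(1479 - \left(805 + 23 \sqrt{70}\right)\right) - 59 = \left(674 - 23 \sqrt{70}\right) - 59 = 615 - 23 \sqrt{70}$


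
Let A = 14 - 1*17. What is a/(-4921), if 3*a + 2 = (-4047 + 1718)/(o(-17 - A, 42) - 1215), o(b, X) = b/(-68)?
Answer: 60/10697477 ≈ 5.6088e-6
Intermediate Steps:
A = -3 (A = 14 - 17 = -3)
o(b, X) = -b/68 (o(b, X) = b*(-1/68) = -b/68)
a = -1140/41303 (a = -⅔ + ((-4047 + 1718)/(-(-17 - 1*(-3))/68 - 1215))/3 = -⅔ + (-2329/(-(-17 + 3)/68 - 1215))/3 = -⅔ + (-2329/(-1/68*(-14) - 1215))/3 = -⅔ + (-2329/(7/34 - 1215))/3 = -⅔ + (-2329/(-41303/34))/3 = -⅔ + (-2329*(-34/41303))/3 = -⅔ + (⅓)*(79186/41303) = -⅔ + 79186/123909 = -1140/41303 ≈ -0.027601)
a/(-4921) = -1140/41303/(-4921) = -1140/41303*(-1/4921) = 60/10697477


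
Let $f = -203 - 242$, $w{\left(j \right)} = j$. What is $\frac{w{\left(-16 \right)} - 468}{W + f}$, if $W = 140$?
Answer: $\frac{484}{305} \approx 1.5869$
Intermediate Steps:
$f = -445$
$\frac{w{\left(-16 \right)} - 468}{W + f} = \frac{-16 - 468}{140 - 445} = - \frac{484}{-305} = \left(-484\right) \left(- \frac{1}{305}\right) = \frac{484}{305}$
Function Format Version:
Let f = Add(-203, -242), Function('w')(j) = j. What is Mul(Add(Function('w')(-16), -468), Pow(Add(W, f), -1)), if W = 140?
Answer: Rational(484, 305) ≈ 1.5869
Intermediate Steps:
f = -445
Mul(Add(Function('w')(-16), -468), Pow(Add(W, f), -1)) = Mul(Add(-16, -468), Pow(Add(140, -445), -1)) = Mul(-484, Pow(-305, -1)) = Mul(-484, Rational(-1, 305)) = Rational(484, 305)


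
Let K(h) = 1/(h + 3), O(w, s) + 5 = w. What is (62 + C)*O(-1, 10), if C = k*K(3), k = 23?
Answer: -395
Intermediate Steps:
O(w, s) = -5 + w
K(h) = 1/(3 + h)
C = 23/6 (C = 23/(3 + 3) = 23/6 ≈ 3.8333)
(62 + C)*O(-1, 10) = (62 + 23/6)*(-5 - 1) = (395/6)*(-6) = -395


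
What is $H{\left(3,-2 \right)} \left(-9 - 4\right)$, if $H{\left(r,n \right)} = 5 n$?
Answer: $130$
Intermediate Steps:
$H{\left(3,-2 \right)} \left(-9 - 4\right) = 5 \left(-2\right) \left(-9 - 4\right) = \left(-10\right) \left(-13\right) = 130$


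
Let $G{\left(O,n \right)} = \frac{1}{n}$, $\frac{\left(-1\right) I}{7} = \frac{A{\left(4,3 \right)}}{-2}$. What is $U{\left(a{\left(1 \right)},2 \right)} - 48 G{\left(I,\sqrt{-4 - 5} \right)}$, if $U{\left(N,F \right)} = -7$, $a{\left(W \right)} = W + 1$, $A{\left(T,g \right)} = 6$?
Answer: $-7 + 16 i \approx -7.0 + 16.0 i$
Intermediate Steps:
$a{\left(W \right)} = 1 + W$
$I = 21$ ($I = - 7 \frac{6}{-2} = - 7 \cdot 6 \left(- \frac{1}{2}\right) = \left(-7\right) \left(-3\right) = 21$)
$U{\left(a{\left(1 \right)},2 \right)} - 48 G{\left(I,\sqrt{-4 - 5} \right)} = -7 - \frac{48}{\sqrt{-4 - 5}} = -7 - \frac{48}{\sqrt{-9}} = -7 - \frac{48}{3 i} = -7 - 48 \left(- \frac{i}{3}\right) = -7 + 16 i$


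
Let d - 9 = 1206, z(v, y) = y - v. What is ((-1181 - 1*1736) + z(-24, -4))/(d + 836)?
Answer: -2897/2051 ≈ -1.4125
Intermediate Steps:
d = 1215 (d = 9 + 1206 = 1215)
((-1181 - 1*1736) + z(-24, -4))/(d + 836) = ((-1181 - 1*1736) + (-4 - 1*(-24)))/(1215 + 836) = ((-1181 - 1736) + (-4 + 24))/2051 = (-2917 + 20)*(1/2051) = -2897*1/2051 = -2897/2051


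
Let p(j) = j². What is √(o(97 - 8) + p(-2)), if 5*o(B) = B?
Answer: √545/5 ≈ 4.6690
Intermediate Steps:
o(B) = B/5
√(o(97 - 8) + p(-2)) = √((97 - 8)/5 + (-2)²) = √((⅕)*89 + 4) = √(89/5 + 4) = √(109/5) = √545/5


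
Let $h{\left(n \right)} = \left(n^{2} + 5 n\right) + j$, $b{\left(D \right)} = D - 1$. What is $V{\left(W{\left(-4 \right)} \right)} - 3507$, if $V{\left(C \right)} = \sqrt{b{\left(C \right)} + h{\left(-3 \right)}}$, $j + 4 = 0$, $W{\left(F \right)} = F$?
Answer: $-3507 + i \sqrt{15} \approx -3507.0 + 3.873 i$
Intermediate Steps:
$b{\left(D \right)} = -1 + D$ ($b{\left(D \right)} = D - 1 = -1 + D$)
$j = -4$ ($j = -4 + 0 = -4$)
$h{\left(n \right)} = -4 + n^{2} + 5 n$ ($h{\left(n \right)} = \left(n^{2} + 5 n\right) - 4 = -4 + n^{2} + 5 n$)
$V{\left(C \right)} = \sqrt{-11 + C}$ ($V{\left(C \right)} = \sqrt{\left(-1 + C\right) + \left(-4 + \left(-3\right)^{2} + 5 \left(-3\right)\right)} = \sqrt{\left(-1 + C\right) - 10} = \sqrt{-11 + C}$)
$V{\left(W{\left(-4 \right)} \right)} - 3507 = \sqrt{-11 - 4} - 3507 = \sqrt{-15} - 3507 = i \sqrt{15} - 3507 = -3507 + i \sqrt{15}$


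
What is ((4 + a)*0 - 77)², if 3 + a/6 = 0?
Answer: 5929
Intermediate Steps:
a = -18 (a = -18 + 6*0 = -18 + 0 = -18)
((4 + a)*0 - 77)² = ((4 - 18)*0 - 77)² = (-14*0 - 77)² = (0 - 77)² = (-77)² = 5929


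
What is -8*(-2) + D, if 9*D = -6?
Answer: 46/3 ≈ 15.333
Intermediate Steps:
D = -⅔ (D = (⅑)*(-6) = -⅔ ≈ -0.66667)
-8*(-2) + D = -8*(-2) - ⅔ = 16 - ⅔ = 46/3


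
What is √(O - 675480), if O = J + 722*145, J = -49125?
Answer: I*√619915 ≈ 787.35*I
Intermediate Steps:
O = 55565 (O = -49125 + 722*145 = -49125 + 104690 = 55565)
√(O - 675480) = √(55565 - 675480) = √(-619915) = I*√619915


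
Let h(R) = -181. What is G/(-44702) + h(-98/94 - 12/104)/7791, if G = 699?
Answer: -1933853/49753326 ≈ -0.038869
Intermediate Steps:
G/(-44702) + h(-98/94 - 12/104)/7791 = 699/(-44702) - 181/7791 = 699*(-1/44702) - 181*1/7791 = -699/44702 - 181/7791 = -1933853/49753326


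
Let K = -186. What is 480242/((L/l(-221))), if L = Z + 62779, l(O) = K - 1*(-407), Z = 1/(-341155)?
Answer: 18103984025855/10708684872 ≈ 1690.6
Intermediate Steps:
Z = -1/341155 ≈ -2.9312e-6
l(O) = 221 (l(O) = -186 - 1*(-407) = -186 + 407 = 221)
L = 21417369744/341155 (L = -1/341155 + 62779 = 21417369744/341155 ≈ 62779.)
480242/((L/l(-221))) = 480242/(((21417369744/341155)/221)) = 480242/(((21417369744/341155)*(1/221))) = 480242/(21417369744/75395255) = 480242*(75395255/21417369744) = 18103984025855/10708684872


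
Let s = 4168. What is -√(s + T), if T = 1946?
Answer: -√6114 ≈ -78.192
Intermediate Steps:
-√(s + T) = -√(4168 + 1946) = -√6114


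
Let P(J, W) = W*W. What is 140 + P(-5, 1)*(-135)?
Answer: 5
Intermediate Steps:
P(J, W) = W²
140 + P(-5, 1)*(-135) = 140 + 1²*(-135) = 140 + 1*(-135) = 140 - 135 = 5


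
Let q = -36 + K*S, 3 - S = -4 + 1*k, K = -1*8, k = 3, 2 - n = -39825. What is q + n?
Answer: 39759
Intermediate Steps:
n = 39827 (n = 2 - 1*(-39825) = 2 + 39825 = 39827)
K = -8
S = 4 (S = 3 - (-4 + 1*3) = 3 - (-4 + 3) = 3 - 1*(-1) = 3 + 1 = 4)
q = -68 (q = -36 - 8*4 = -36 - 32 = -68)
q + n = -68 + 39827 = 39759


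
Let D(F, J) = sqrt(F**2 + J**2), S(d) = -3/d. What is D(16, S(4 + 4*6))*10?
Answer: 5*sqrt(200713)/14 ≈ 160.00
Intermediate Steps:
D(16, S(4 + 4*6))*10 = sqrt(16**2 + (-3/(4 + 4*6))**2)*10 = sqrt(256 + (-3/(4 + 24))**2)*10 = sqrt(256 + (-3/28)**2)*10 = sqrt(256 + 9/784)*10 = sqrt(200713/784)*10 = (sqrt(200713)/28)*10 = 5*sqrt(200713)/14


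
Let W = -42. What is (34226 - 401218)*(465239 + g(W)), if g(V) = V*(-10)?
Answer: -170893127728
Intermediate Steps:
g(V) = -10*V
(34226 - 401218)*(465239 + g(W)) = (34226 - 401218)*(465239 - 10*(-42)) = -366992*(465239 + 420) = -366992*465659 = -170893127728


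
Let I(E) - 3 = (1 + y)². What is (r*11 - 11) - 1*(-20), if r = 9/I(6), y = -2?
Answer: 135/4 ≈ 33.750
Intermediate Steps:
I(E) = 4 (I(E) = 3 + (1 - 2)² = 3 + (-1)² = 3 + 1 = 4)
r = 9/4 ≈ 2.2500
(r*11 - 11) - 1*(-20) = ((9/4)*11 - 11) - 1*(-20) = (99/4 - 11) + 20 = 55/4 + 20 = 135/4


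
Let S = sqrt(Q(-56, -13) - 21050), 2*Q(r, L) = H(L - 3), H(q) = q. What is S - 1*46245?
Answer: -46245 + I*sqrt(21058) ≈ -46245.0 + 145.11*I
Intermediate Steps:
Q(r, L) = -3/2 + L/2 (Q(r, L) = (L - 3)/2 = (-3 + L)/2 = -3/2 + L/2)
S = I*sqrt(21058) (S = sqrt((-3/2 + (1/2)*(-13)) - 21050) = sqrt((-3/2 - 13/2) - 21050) = sqrt(-8 - 21050) = sqrt(-21058) = I*sqrt(21058) ≈ 145.11*I)
S - 1*46245 = I*sqrt(21058) - 1*46245 = I*sqrt(21058) - 46245 = -46245 + I*sqrt(21058)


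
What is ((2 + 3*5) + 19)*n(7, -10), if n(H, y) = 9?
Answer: 324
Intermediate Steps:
((2 + 3*5) + 19)*n(7, -10) = ((2 + 3*5) + 19)*9 = ((2 + 15) + 19)*9 = (17 + 19)*9 = 36*9 = 324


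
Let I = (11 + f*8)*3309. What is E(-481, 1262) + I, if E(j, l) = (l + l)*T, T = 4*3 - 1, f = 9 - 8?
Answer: 90635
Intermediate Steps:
f = 1
T = 11 (T = 12 - 1 = 11)
I = 62871 (I = (11 + 1*8)*3309 = (11 + 8)*3309 = 19*3309 = 62871)
E(j, l) = 22*l (E(j, l) = (l + l)*11 = (2*l)*11 = 22*l)
E(-481, 1262) + I = 22*1262 + 62871 = 27764 + 62871 = 90635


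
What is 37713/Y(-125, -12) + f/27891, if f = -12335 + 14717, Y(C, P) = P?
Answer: -116869411/37188 ≈ -3142.7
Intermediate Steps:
f = 2382
37713/Y(-125, -12) + f/27891 = 37713/(-12) + 2382/27891 = 37713*(-1/12) + 2382*(1/27891) = -12571/4 + 794/9297 = -116869411/37188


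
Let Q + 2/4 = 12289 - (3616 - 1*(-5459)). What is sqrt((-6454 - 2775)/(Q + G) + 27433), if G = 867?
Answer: sqrt(1826939863055)/8161 ≈ 165.62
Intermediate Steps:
Q = 6427/2 (Q = -1/2 + (12289 - (3616 - 1*(-5459))) = -1/2 + (12289 - (3616 + 5459)) = -1/2 + (12289 - 1*9075) = -1/2 + (12289 - 9075) = -1/2 + 3214 = 6427/2 ≈ 3213.5)
sqrt((-6454 - 2775)/(Q + G) + 27433) = sqrt((-6454 - 2775)/(6427/2 + 867) + 27433) = sqrt(-9229/8161/2 + 27433) = sqrt(-9229*2/8161 + 27433) = sqrt(-18458/8161 + 27433) = sqrt(223862255/8161) = sqrt(1826939863055)/8161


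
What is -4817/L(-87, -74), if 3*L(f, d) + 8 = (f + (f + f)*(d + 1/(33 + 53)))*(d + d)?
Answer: 621393/81376664 ≈ 0.0076360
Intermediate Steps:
L(f, d) = -8/3 + 2*d*(f + 2*f*(1/86 + d))/3 (L(f, d) = -8/3 + ((f + (f + f)*(d + 1/(33 + 53)))*(d + d))/3 = -8/3 + ((f + (2*f)*(d + 1/86))*(2*d))/3 = -8/3 + ((f + (2*f)*(1/86 + d))*(2*d))/3 = -8/3 + ((f + 2*f*(1/86 + d))*(2*d))/3 = -8/3 + (2*d*(f + 2*f*(1/86 + d)))/3 = -8/3 + 2*d*(f + 2*f*(1/86 + d))/3)
-4817/L(-87, -74) = -4817/(-8/3 + (4/3)*(-87)*(-74)² + (88/129)*(-74)*(-87)) = -4817/(-8/3 + (4/3)*(-87)*5476 + 188848/43) = -4817/(-8/3 - 635216 + 188848/43) = -4817/(-81376664/129) = -4817*(-129/81376664) = 621393/81376664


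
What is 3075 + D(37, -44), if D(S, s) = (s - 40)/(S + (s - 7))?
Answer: 3081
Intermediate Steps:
D(S, s) = (-40 + s)/(-7 + S + s) (D(S, s) = (-40 + s)/(S + (-7 + s)) = (-40 + s)/(-7 + S + s))
3075 + D(37, -44) = 3075 + (-40 - 44)/(-7 + 37 - 44) = 3075 - 84/(-14) = 3075 - 1/14*(-84) = 3075 + 6 = 3081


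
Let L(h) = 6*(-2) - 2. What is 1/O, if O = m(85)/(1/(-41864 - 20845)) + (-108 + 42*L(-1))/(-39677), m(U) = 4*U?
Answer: -39677/845955696924 ≈ -4.6902e-8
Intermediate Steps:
L(h) = -14 (L(h) = -12 - 2 = -14)
O = -845955696924/39677 (O = (4*85)/(1/(-41864 - 20845)) + (-108 + 42*(-14))/(-39677) = 340/(1/(-62709)) + (-108 - 588)*(-1/39677) = 340/(-1/62709) - 696*(-1/39677) = 340*(-62709) + 696/39677 = -21321060 + 696/39677 = -845955696924/39677 ≈ -2.1321e+7)
1/O = 1/(-845955696924/39677) = -39677/845955696924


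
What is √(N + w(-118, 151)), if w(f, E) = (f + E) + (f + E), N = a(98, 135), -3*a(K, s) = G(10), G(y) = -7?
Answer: √615/3 ≈ 8.2664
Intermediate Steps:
a(K, s) = 7/3 (a(K, s) = -⅓*(-7) = 7/3)
N = 7/3 ≈ 2.3333
w(f, E) = 2*E + 2*f (w(f, E) = (E + f) + (E + f) = 2*E + 2*f)
√(N + w(-118, 151)) = √(7/3 + (2*151 + 2*(-118))) = √(7/3 + (302 - 236)) = √(7/3 + 66) = √(205/3) = √615/3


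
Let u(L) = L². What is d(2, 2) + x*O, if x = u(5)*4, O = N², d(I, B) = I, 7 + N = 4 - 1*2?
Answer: 2502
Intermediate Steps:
N = -5 (N = -7 + (4 - 1*2) = -7 + (4 - 2) = -7 + 2 = -5)
O = 25 (O = (-5)² = 25)
x = 100 (x = 5²*4 = 25*4 = 100)
d(2, 2) + x*O = 2 + 100*25 = 2 + 2500 = 2502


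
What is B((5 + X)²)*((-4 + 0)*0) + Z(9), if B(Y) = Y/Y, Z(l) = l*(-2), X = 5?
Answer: -18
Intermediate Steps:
Z(l) = -2*l
B(Y) = 1
B((5 + X)²)*((-4 + 0)*0) + Z(9) = 1*((-4 + 0)*0) - 2*9 = 1*(-4*0) - 18 = 1*0 - 18 = 0 - 18 = -18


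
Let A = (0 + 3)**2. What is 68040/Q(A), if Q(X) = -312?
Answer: -2835/13 ≈ -218.08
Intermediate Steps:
A = 9 (A = 3**2 = 9)
68040/Q(A) = 68040/(-312) = 68040*(-1/312) = -2835/13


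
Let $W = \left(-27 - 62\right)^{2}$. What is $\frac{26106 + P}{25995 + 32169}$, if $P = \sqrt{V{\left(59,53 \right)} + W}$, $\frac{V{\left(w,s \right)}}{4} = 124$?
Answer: $\frac{4351}{9694} + \frac{\sqrt{8417}}{58164} \approx 0.45041$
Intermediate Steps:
$V{\left(w,s \right)} = 496$ ($V{\left(w,s \right)} = 4 \cdot 124 = 496$)
$W = 7921$ ($W = \left(-89\right)^{2} = 7921$)
$P = \sqrt{8417}$ ($P = \sqrt{496 + 7921} = \sqrt{8417} \approx 91.744$)
$\frac{26106 + P}{25995 + 32169} = \frac{26106 + \sqrt{8417}}{25995 + 32169} = \frac{26106 + \sqrt{8417}}{58164} = \left(26106 + \sqrt{8417}\right) \frac{1}{58164} = \frac{4351}{9694} + \frac{\sqrt{8417}}{58164}$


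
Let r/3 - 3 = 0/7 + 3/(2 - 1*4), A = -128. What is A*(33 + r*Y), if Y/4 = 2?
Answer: -8832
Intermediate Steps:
Y = 8 (Y = 4*2 = 8)
r = 9/2 (r = 9 + 3*(0/7 + 3/(2 - 1*4)) = 9 + 3*(0*(⅐) + 3/(2 - 4)) = 9 + 3*(0 + 3/(-2)) = 9 + 3*(0 + 3*(-½)) = 9 + 3*(0 - 3/2) = 9 + 3*(-3/2) = 9 - 9/2 = 9/2 ≈ 4.5000)
A*(33 + r*Y) = -128*(33 + (9/2)*8) = -128*(33 + 36) = -128*69 = -8832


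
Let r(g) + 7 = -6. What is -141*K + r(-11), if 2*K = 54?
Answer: -3820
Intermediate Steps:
K = 27 (K = (1/2)*54 = 27)
r(g) = -13 (r(g) = -7 - 6 = -13)
-141*K + r(-11) = -141*27 - 13 = -3807 - 13 = -3820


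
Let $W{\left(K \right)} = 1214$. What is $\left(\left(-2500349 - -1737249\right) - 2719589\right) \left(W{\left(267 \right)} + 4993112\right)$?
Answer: $-17393684222614$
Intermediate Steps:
$\left(\left(-2500349 - -1737249\right) - 2719589\right) \left(W{\left(267 \right)} + 4993112\right) = \left(\left(-2500349 - -1737249\right) - 2719589\right) \left(1214 + 4993112\right) = \left(\left(-2500349 + 1737249\right) - 2719589\right) 4994326 = \left(-763100 - 2719589\right) 4994326 = \left(-3482689\right) 4994326 = -17393684222614$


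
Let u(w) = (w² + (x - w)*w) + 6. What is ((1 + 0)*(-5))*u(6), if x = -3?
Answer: 60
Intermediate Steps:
u(w) = 6 + w² + w*(-3 - w) (u(w) = (w² + (-3 - w)*w) + 6 = (w² + w*(-3 - w)) + 6 = 6 + w² + w*(-3 - w))
((1 + 0)*(-5))*u(6) = ((1 + 0)*(-5))*(6 - 3*6) = (1*(-5))*(6 - 18) = -5*(-12) = 60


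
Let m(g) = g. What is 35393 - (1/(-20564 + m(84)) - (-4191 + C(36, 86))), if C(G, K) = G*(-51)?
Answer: 601415681/20480 ≈ 29366.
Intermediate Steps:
C(G, K) = -51*G
35393 - (1/(-20564 + m(84)) - (-4191 + C(36, 86))) = 35393 - (1/(-20564 + 84) - (-4191 - 51*36)) = 35393 - (1/(-20480) - (-4191 - 1836)) = 35393 - (-1/20480 - 1*(-6027)) = 35393 - (-1/20480 + 6027) = 35393 - 1*123432959/20480 = 35393 - 123432959/20480 = 601415681/20480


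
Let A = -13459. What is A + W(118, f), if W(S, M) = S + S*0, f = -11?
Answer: -13341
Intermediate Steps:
W(S, M) = S (W(S, M) = S + 0 = S)
A + W(118, f) = -13459 + 118 = -13341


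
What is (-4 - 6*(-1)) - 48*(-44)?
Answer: 2114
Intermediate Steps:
(-4 - 6*(-1)) - 48*(-44) = (-4 + 6) + 2112 = 2 + 2112 = 2114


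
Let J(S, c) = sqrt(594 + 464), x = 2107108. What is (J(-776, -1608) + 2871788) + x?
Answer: 4978896 + 23*sqrt(2) ≈ 4.9789e+6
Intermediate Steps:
J(S, c) = 23*sqrt(2) (J(S, c) = sqrt(1058) = 23*sqrt(2))
(J(-776, -1608) + 2871788) + x = (23*sqrt(2) + 2871788) + 2107108 = (2871788 + 23*sqrt(2)) + 2107108 = 4978896 + 23*sqrt(2)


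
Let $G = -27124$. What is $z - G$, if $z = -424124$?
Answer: $-397000$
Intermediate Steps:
$z - G = -424124 - -27124 = -424124 + 27124 = -397000$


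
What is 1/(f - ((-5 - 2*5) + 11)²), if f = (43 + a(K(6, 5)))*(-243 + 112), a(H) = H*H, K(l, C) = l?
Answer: -1/10365 ≈ -9.6478e-5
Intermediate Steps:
a(H) = H²
f = -10349 (f = (43 + 6²)*(-243 + 112) = (43 + 36)*(-131) = 79*(-131) = -10349)
1/(f - ((-5 - 2*5) + 11)²) = 1/(-10349 - ((-5 - 2*5) + 11)²) = 1/(-10349 - ((-5 - 10) + 11)²) = 1/(-10349 - (-15 + 11)²) = 1/(-10349 - 1*(-4)²) = 1/(-10349 - 1*16) = 1/(-10349 - 16) = 1/(-10365) = -1/10365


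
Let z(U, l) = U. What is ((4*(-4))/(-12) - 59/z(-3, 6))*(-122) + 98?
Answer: -2464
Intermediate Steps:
((4*(-4))/(-12) - 59/z(-3, 6))*(-122) + 98 = ((4*(-4))/(-12) - 59/(-3))*(-122) + 98 = (-16*(-1/12) - 59*(-1/3))*(-122) + 98 = (4/3 + 59/3)*(-122) + 98 = 21*(-122) + 98 = -2562 + 98 = -2464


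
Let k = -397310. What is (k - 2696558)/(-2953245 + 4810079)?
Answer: -1546934/928417 ≈ -1.6662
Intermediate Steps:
(k - 2696558)/(-2953245 + 4810079) = (-397310 - 2696558)/(-2953245 + 4810079) = -3093868/1856834 = -3093868*1/1856834 = -1546934/928417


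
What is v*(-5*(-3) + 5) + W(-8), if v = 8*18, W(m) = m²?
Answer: 2944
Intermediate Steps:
v = 144
v*(-5*(-3) + 5) + W(-8) = 144*(-5*(-3) + 5) + (-8)² = 144*(15 + 5) + 64 = 144*20 + 64 = 2880 + 64 = 2944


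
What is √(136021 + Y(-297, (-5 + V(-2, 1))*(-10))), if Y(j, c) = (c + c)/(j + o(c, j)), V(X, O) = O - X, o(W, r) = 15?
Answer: √2704230681/141 ≈ 368.81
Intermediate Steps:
Y(j, c) = 2*c/(15 + j) (Y(j, c) = (c + c)/(j + 15) = (2*c)/(15 + j) = 2*c/(15 + j))
√(136021 + Y(-297, (-5 + V(-2, 1))*(-10))) = √(136021 + 2*((-5 + (1 - 1*(-2)))*(-10))/(15 - 297)) = √(136021 + 2*((-5 + (1 + 2))*(-10))/(-282)) = √(136021 + 2*((-5 + 3)*(-10))*(-1/282)) = √(136021 + 2*(-2*(-10))*(-1/282)) = √(136021 + 2*20*(-1/282)) = √(136021 - 20/141) = √(19178941/141) = √2704230681/141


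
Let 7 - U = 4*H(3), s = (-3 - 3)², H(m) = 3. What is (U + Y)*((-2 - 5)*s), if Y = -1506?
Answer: 380772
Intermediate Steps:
s = 36 (s = (-6)² = 36)
U = -5 (U = 7 - 4*3 = 7 - 1*12 = 7 - 12 = -5)
(U + Y)*((-2 - 5)*s) = (-5 - 1506)*((-2 - 5)*36) = -(-10577)*36 = -1511*(-252) = 380772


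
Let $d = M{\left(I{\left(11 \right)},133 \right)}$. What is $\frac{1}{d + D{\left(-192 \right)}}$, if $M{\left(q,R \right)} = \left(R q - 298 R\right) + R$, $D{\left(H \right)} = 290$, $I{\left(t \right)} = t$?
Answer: $- \frac{1}{37748} \approx -2.6491 \cdot 10^{-5}$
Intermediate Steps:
$M{\left(q,R \right)} = - 297 R + R q$ ($M{\left(q,R \right)} = \left(- 298 R + R q\right) + R = - 297 R + R q$)
$d = -38038$ ($d = 133 \left(-297 + 11\right) = 133 \left(-286\right) = -38038$)
$\frac{1}{d + D{\left(-192 \right)}} = \frac{1}{-38038 + 290} = \frac{1}{-37748} = - \frac{1}{37748}$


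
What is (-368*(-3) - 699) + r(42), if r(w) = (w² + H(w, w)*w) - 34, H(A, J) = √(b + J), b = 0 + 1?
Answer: 2135 + 42*√43 ≈ 2410.4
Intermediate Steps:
b = 1
H(A, J) = √(1 + J)
r(w) = -34 + w² + w*√(1 + w) (r(w) = (w² + √(1 + w)*w) - 34 = (w² + w*√(1 + w)) - 34 = -34 + w² + w*√(1 + w))
(-368*(-3) - 699) + r(42) = (-368*(-3) - 699) + (-34 + 42² + 42*√(1 + 42)) = (1104 - 699) + (-34 + 1764 + 42*√43) = 405 + (1730 + 42*√43) = 2135 + 42*√43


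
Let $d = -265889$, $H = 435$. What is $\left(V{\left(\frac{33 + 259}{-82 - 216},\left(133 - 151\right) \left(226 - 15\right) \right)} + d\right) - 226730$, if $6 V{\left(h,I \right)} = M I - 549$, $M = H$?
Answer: $- \frac{1536131}{2} \approx -7.6807 \cdot 10^{5}$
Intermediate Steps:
$M = 435$
$V{\left(h,I \right)} = - \frac{183}{2} + \frac{145 I}{2}$ ($V{\left(h,I \right)} = \frac{435 I - 549}{6} = \frac{-549 + 435 I}{6} = - \frac{183}{2} + \frac{145 I}{2}$)
$\left(V{\left(\frac{33 + 259}{-82 - 216},\left(133 - 151\right) \left(226 - 15\right) \right)} + d\right) - 226730 = \left(\left(- \frac{183}{2} + \frac{145 \left(133 - 151\right) \left(226 - 15\right)}{2}\right) - 265889\right) - 226730 = \left(\left(- \frac{183}{2} + \frac{145 \left(\left(-18\right) 211\right)}{2}\right) - 265889\right) - 226730 = \left(\left(- \frac{183}{2} + \frac{145}{2} \left(-3798\right)\right) - 265889\right) - 226730 = \left(\left(- \frac{183}{2} - 275355\right) - 265889\right) - 226730 = \left(- \frac{550893}{2} - 265889\right) - 226730 = - \frac{1082671}{2} - 226730 = - \frac{1536131}{2}$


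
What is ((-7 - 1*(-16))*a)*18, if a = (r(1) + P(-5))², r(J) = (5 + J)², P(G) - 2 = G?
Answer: 176418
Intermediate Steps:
P(G) = 2 + G
a = 1089 (a = ((5 + 1)² + (2 - 5))² = (6² - 3)² = (36 - 3)² = 33² = 1089)
((-7 - 1*(-16))*a)*18 = ((-7 - 1*(-16))*1089)*18 = ((-7 + 16)*1089)*18 = (9*1089)*18 = 9801*18 = 176418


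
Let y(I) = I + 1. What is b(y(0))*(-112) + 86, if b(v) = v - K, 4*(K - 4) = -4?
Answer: 310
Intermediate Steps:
y(I) = 1 + I
K = 3 (K = 4 + (¼)*(-4) = 4 - 1 = 3)
b(v) = -3 + v (b(v) = v - 1*3 = v - 3 = -3 + v)
b(y(0))*(-112) + 86 = (-3 + (1 + 0))*(-112) + 86 = (-3 + 1)*(-112) + 86 = -2*(-112) + 86 = 224 + 86 = 310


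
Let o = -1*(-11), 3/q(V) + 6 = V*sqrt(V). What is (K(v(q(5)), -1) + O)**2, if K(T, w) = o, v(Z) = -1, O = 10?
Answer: 441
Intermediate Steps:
q(V) = 3/(-6 + V**(3/2)) (q(V) = 3/(-6 + V*sqrt(V)) = 3/(-6 + V**(3/2)))
o = 11
K(T, w) = 11
(K(v(q(5)), -1) + O)**2 = (11 + 10)**2 = 21**2 = 441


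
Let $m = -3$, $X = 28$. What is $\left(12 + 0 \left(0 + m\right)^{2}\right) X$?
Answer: $336$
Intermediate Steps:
$\left(12 + 0 \left(0 + m\right)^{2}\right) X = \left(12 + 0 \left(0 - 3\right)^{2}\right) 28 = \left(12 + 0 \left(-3\right)^{2}\right) 28 = \left(12 + 0 \cdot 9\right) 28 = \left(12 + 0\right) 28 = 12 \cdot 28 = 336$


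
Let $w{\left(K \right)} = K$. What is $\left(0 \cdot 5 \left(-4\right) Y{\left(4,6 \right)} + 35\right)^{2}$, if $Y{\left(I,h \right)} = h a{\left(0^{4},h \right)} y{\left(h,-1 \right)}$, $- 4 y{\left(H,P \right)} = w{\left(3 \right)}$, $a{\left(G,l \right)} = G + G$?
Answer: $1225$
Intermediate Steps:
$a{\left(G,l \right)} = 2 G$
$y{\left(H,P \right)} = - \frac{3}{4}$ ($y{\left(H,P \right)} = \left(- \frac{1}{4}\right) 3 = - \frac{3}{4}$)
$Y{\left(I,h \right)} = 0$ ($Y{\left(I,h \right)} = h 2 \cdot 0^{4} \left(- \frac{3}{4}\right) = h 2 \cdot 0 \left(- \frac{3}{4}\right) = h 0 \left(- \frac{3}{4}\right) = 0 \left(- \frac{3}{4}\right) = 0$)
$\left(0 \cdot 5 \left(-4\right) Y{\left(4,6 \right)} + 35\right)^{2} = \left(0 \cdot 5 \left(-4\right) 0 + 35\right)^{2} = \left(0 \left(\left(-20\right) 0\right) + 35\right)^{2} = \left(0 \cdot 0 + 35\right)^{2} = \left(0 + 35\right)^{2} = 35^{2} = 1225$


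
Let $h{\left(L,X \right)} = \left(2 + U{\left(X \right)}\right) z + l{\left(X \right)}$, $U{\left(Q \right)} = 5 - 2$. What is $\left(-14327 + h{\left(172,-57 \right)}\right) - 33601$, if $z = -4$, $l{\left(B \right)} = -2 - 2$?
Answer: $-47952$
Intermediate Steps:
$l{\left(B \right)} = -4$ ($l{\left(B \right)} = -2 - 2 = -4$)
$U{\left(Q \right)} = 3$ ($U{\left(Q \right)} = 5 - 2 = 3$)
$h{\left(L,X \right)} = -24$ ($h{\left(L,X \right)} = \left(2 + 3\right) \left(-4\right) - 4 = 5 \left(-4\right) - 4 = -20 - 4 = -24$)
$\left(-14327 + h{\left(172,-57 \right)}\right) - 33601 = \left(-14327 - 24\right) - 33601 = -14351 - 33601 = -47952$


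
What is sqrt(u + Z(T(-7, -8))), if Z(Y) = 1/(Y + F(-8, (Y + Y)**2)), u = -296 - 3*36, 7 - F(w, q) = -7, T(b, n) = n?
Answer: I*sqrt(14538)/6 ≈ 20.096*I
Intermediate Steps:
F(w, q) = 14 (F(w, q) = 7 - 1*(-7) = 7 + 7 = 14)
u = -404 (u = -296 - 1*108 = -296 - 108 = -404)
Z(Y) = 1/(14 + Y) (Z(Y) = 1/(Y + 14) = 1/(14 + Y))
sqrt(u + Z(T(-7, -8))) = sqrt(-404 + 1/(14 - 8)) = sqrt(-404 + 1/6) = sqrt(-2423/6) = I*sqrt(14538)/6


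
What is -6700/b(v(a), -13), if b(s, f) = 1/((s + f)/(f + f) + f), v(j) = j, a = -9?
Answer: 1058600/13 ≈ 81431.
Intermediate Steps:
b(s, f) = 1/(f + (f + s)/(2*f)) (b(s, f) = 1/((f + s)/((2*f)) + f) = 1/((f + s)*(1/(2*f)) + f) = 1/((f + s)/(2*f) + f) = 1/(f + (f + s)/(2*f)))
-6700/b(v(a), -13) = -6700/(2*(-13)/(-13 - 9 + 2*(-13)²)) = -6700/(2*(-13)/(-13 - 9 + 2*169)) = -6700/(2*(-13)/(-13 - 9 + 338)) = -6700/(2*(-13)/316) = -6700/(2*(-13)*(1/316)) = -6700/(-13/158) = -6700*(-158/13) = 1058600/13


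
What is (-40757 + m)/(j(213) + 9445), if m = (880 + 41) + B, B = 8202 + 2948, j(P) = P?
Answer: -14343/4829 ≈ -2.9702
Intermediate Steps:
B = 11150
m = 12071 (m = (880 + 41) + 11150 = 921 + 11150 = 12071)
(-40757 + m)/(j(213) + 9445) = (-40757 + 12071)/(213 + 9445) = -28686/9658 = -28686*1/9658 = -14343/4829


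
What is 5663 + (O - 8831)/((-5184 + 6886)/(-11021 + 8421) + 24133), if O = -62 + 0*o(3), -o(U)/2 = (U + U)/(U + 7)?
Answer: 177648352587/31372049 ≈ 5662.6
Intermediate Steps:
o(U) = -4*U/(7 + U) (o(U) = -2*(U + U)/(U + 7) = -2*2*U/(7 + U) = -4*U/(7 + U))
O = -62 (O = -62 + 0*(-4*3/(7 + 3)) = -62 + 0*(-4*3/10) = -62 + 0*(-4*3*⅒) = -62 + 0*(-6/5) = -62 + 0 = -62)
5663 + (O - 8831)/((-5184 + 6886)/(-11021 + 8421) + 24133) = 5663 + (-62 - 8831)/((-5184 + 6886)/(-11021 + 8421) + 24133) = 5663 - 8893/(1702/(-2600) + 24133) = 5663 - 8893/(1702*(-1/2600) + 24133) = 5663 - 8893/(-851/1300 + 24133) = 5663 - 8893/31372049/1300 = 5663 - 8893*1300/31372049 = 5663 - 11560900/31372049 = 177648352587/31372049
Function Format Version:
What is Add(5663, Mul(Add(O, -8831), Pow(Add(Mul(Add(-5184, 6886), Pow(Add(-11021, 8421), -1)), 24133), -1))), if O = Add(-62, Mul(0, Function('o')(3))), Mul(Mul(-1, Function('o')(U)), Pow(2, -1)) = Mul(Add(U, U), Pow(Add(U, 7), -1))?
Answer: Rational(177648352587, 31372049) ≈ 5662.6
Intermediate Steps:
Function('o')(U) = Mul(-4, U, Pow(Add(7, U), -1)) (Function('o')(U) = Mul(-2, Mul(Add(U, U), Pow(Add(U, 7), -1))) = Mul(-2, Mul(Mul(2, U), Pow(Add(7, U), -1))) = Mul(-2, Mul(2, U, Pow(Add(7, U), -1))) = Mul(-4, U, Pow(Add(7, U), -1)))
O = -62 (O = Add(-62, Mul(0, Mul(-4, 3, Pow(Add(7, 3), -1)))) = Add(-62, Mul(0, Mul(-4, 3, Pow(10, -1)))) = Add(-62, Mul(0, Mul(-4, 3, Rational(1, 10)))) = Add(-62, Mul(0, Rational(-6, 5))) = Add(-62, 0) = -62)
Add(5663, Mul(Add(O, -8831), Pow(Add(Mul(Add(-5184, 6886), Pow(Add(-11021, 8421), -1)), 24133), -1))) = Add(5663, Mul(Add(-62, -8831), Pow(Add(Mul(Add(-5184, 6886), Pow(Add(-11021, 8421), -1)), 24133), -1))) = Add(5663, Mul(-8893, Pow(Add(Mul(1702, Pow(-2600, -1)), 24133), -1))) = Add(5663, Mul(-8893, Pow(Add(Mul(1702, Rational(-1, 2600)), 24133), -1))) = Add(5663, Mul(-8893, Pow(Add(Rational(-851, 1300), 24133), -1))) = Add(5663, Mul(-8893, Pow(Rational(31372049, 1300), -1))) = Add(5663, Mul(-8893, Rational(1300, 31372049))) = Add(5663, Rational(-11560900, 31372049)) = Rational(177648352587, 31372049)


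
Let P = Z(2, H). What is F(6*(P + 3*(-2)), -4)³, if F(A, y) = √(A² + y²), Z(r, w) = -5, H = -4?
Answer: 8744*√1093 ≈ 2.8908e+5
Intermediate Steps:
P = -5
F(6*(P + 3*(-2)), -4)³ = (√((6*(-5 + 3*(-2)))² + (-4)²))³ = (√((6*(-5 - 6))² + 16))³ = (√((6*(-11))² + 16))³ = (√((-66)² + 16))³ = (√(4356 + 16))³ = (√4372)³ = (2*√1093)³ = 8744*√1093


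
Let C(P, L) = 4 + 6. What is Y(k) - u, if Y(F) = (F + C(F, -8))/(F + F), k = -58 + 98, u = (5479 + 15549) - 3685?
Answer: -138739/8 ≈ -17342.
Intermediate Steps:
u = 17343 (u = 21028 - 3685 = 17343)
C(P, L) = 10
k = 40
Y(F) = (10 + F)/(2*F) (Y(F) = (F + 10)/(F + F) = (10 + F)/((2*F)) = (10 + F)*(1/(2*F)) = (10 + F)/(2*F))
Y(k) - u = (½)*(10 + 40)/40 - 1*17343 = (½)*(1/40)*50 - 17343 = 5/8 - 17343 = -138739/8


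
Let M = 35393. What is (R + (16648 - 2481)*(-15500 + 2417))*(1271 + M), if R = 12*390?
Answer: -6795385724184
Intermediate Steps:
R = 4680
(R + (16648 - 2481)*(-15500 + 2417))*(1271 + M) = (4680 + (16648 - 2481)*(-15500 + 2417))*(1271 + 35393) = (4680 + 14167*(-13083))*36664 = (4680 - 185346861)*36664 = -185342181*36664 = -6795385724184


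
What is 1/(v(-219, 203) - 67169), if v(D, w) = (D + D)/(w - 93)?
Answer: -55/3694514 ≈ -1.4887e-5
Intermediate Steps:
v(D, w) = 2*D/(-93 + w) (v(D, w) = (2*D)/(-93 + w) = 2*D/(-93 + w))
1/(v(-219, 203) - 67169) = 1/(2*(-219)/(-93 + 203) - 67169) = 1/(2*(-219)/110 - 67169) = 1/(2*(-219)*(1/110) - 67169) = 1/(-219/55 - 67169) = 1/(-3694514/55) = -55/3694514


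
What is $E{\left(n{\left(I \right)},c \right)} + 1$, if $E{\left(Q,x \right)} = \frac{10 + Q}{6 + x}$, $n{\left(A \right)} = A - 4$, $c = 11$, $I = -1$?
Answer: $\frac{22}{17} \approx 1.2941$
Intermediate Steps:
$n{\left(A \right)} = -4 + A$
$E{\left(Q,x \right)} = \frac{10 + Q}{6 + x}$
$E{\left(n{\left(I \right)},c \right)} + 1 = \frac{10 - 5}{6 + 11} + 1 = \frac{10 - 5}{17} + 1 = \frac{1}{17} \cdot 5 + 1 = \frac{5}{17} + 1 = \frac{22}{17}$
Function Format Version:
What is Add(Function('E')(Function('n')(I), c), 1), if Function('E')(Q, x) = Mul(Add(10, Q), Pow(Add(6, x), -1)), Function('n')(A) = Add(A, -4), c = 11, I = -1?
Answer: Rational(22, 17) ≈ 1.2941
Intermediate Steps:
Function('n')(A) = Add(-4, A)
Function('E')(Q, x) = Mul(Pow(Add(6, x), -1), Add(10, Q))
Add(Function('E')(Function('n')(I), c), 1) = Add(Mul(Pow(Add(6, 11), -1), Add(10, Add(-4, -1))), 1) = Add(Mul(Pow(17, -1), Add(10, -5)), 1) = Add(Mul(Rational(1, 17), 5), 1) = Add(Rational(5, 17), 1) = Rational(22, 17)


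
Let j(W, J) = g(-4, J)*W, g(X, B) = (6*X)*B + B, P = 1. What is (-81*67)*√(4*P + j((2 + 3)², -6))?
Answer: -5427*√3454 ≈ -3.1895e+5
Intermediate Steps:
g(X, B) = B + 6*B*X (g(X, B) = 6*B*X + B = B + 6*B*X)
j(W, J) = -23*J*W (j(W, J) = (J*(1 + 6*(-4)))*W = (J*(1 - 24))*W = (J*(-23))*W = (-23*J)*W = -23*J*W)
(-81*67)*√(4*P + j((2 + 3)², -6)) = (-81*67)*√(4*1 - 23*(-6)*(2 + 3)²) = -5427*√(4 - 23*(-6)*5²) = -5427*√(4 - 23*(-6)*25) = -5427*√(4 + 3450) = -5427*√3454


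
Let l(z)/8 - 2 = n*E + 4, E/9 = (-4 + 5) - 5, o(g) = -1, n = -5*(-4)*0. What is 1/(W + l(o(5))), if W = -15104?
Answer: -1/15056 ≈ -6.6419e-5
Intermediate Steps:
n = 0 (n = 20*0 = 0)
E = -36 (E = 9*((-4 + 5) - 5) = 9*(1 - 5) = 9*(-4) = -36)
l(z) = 48 (l(z) = 16 + 8*(0*(-36) + 4) = 16 + 8*(0 + 4) = 16 + 8*4 = 16 + 32 = 48)
1/(W + l(o(5))) = 1/(-15104 + 48) = 1/(-15056) = -1/15056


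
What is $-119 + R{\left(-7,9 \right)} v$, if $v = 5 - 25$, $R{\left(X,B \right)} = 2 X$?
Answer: $161$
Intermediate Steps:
$v = -20$ ($v = 5 - 25 = -20$)
$-119 + R{\left(-7,9 \right)} v = -119 + 2 \left(-7\right) \left(-20\right) = -119 - -280 = -119 + 280 = 161$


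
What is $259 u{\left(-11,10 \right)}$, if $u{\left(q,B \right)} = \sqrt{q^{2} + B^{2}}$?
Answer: $259 \sqrt{221} \approx 3850.3$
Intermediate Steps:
$u{\left(q,B \right)} = \sqrt{B^{2} + q^{2}}$
$259 u{\left(-11,10 \right)} = 259 \sqrt{10^{2} + \left(-11\right)^{2}} = 259 \sqrt{100 + 121} = 259 \sqrt{221}$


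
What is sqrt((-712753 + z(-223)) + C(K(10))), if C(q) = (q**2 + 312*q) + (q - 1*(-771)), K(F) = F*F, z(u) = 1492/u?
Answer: I*sqrt(33352677894)/223 ≈ 818.96*I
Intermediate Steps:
K(F) = F**2
C(q) = 771 + q**2 + 313*q (C(q) = (q**2 + 312*q) + (q + 771) = (q**2 + 312*q) + (771 + q) = 771 + q**2 + 313*q)
sqrt((-712753 + z(-223)) + C(K(10))) = sqrt((-712753 + 1492/(-223)) + (771 + (10**2)**2 + 313*10**2)) = sqrt((-712753 + 1492*(-1/223)) + (771 + 100**2 + 313*100)) = sqrt((-712753 - 1492/223) + (771 + 10000 + 31300)) = sqrt(-158945411/223 + 42071) = sqrt(-149563578/223) = I*sqrt(33352677894)/223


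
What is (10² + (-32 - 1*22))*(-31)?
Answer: -1426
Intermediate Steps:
(10² + (-32 - 1*22))*(-31) = (100 + (-32 - 22))*(-31) = (100 - 54)*(-31) = 46*(-31) = -1426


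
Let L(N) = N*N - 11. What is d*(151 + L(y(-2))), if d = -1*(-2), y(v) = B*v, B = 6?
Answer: 568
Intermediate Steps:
y(v) = 6*v
L(N) = -11 + N² (L(N) = N² - 11 = -11 + N²)
d = 2
d*(151 + L(y(-2))) = 2*(151 + (-11 + (6*(-2))²)) = 2*(151 + (-11 + (-12)²)) = 2*(151 + (-11 + 144)) = 2*(151 + 133) = 2*284 = 568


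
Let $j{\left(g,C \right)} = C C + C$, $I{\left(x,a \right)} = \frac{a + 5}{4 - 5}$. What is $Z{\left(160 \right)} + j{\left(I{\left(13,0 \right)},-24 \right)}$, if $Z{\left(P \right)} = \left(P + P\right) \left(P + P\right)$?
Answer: $102952$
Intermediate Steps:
$Z{\left(P \right)} = 4 P^{2}$ ($Z{\left(P \right)} = 2 P 2 P = 4 P^{2}$)
$I{\left(x,a \right)} = -5 - a$ ($I{\left(x,a \right)} = \frac{5 + a}{-1} = \left(5 + a\right) \left(-1\right) = -5 - a$)
$j{\left(g,C \right)} = C + C^{2}$ ($j{\left(g,C \right)} = C^{2} + C = C + C^{2}$)
$Z{\left(160 \right)} + j{\left(I{\left(13,0 \right)},-24 \right)} = 4 \cdot 160^{2} - 24 \left(1 - 24\right) = 4 \cdot 25600 - -552 = 102400 + 552 = 102952$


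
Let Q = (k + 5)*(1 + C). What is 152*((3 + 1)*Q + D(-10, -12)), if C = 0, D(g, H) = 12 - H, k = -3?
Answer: 4864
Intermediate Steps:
Q = 2 (Q = (-3 + 5)*(1 + 0) = 2*1 = 2)
152*((3 + 1)*Q + D(-10, -12)) = 152*((3 + 1)*2 + (12 - 1*(-12))) = 152*(4*2 + (12 + 12)) = 152*(8 + 24) = 152*32 = 4864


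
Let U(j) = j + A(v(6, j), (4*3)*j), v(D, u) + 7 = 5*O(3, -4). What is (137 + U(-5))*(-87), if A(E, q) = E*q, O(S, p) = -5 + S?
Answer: -100224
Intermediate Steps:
v(D, u) = -17 (v(D, u) = -7 + 5*(-5 + 3) = -7 + 5*(-2) = -7 - 10 = -17)
U(j) = -203*j (U(j) = j - 17*4*3*j = j - 204*j = -203*j)
(137 + U(-5))*(-87) = (137 - 203*(-5))*(-87) = (137 + 1015)*(-87) = 1152*(-87) = -100224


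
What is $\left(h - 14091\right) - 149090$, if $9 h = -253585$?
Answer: $- \frac{1722214}{9} \approx -1.9136 \cdot 10^{5}$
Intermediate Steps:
$h = - \frac{253585}{9}$ ($h = \frac{1}{9} \left(-253585\right) = - \frac{253585}{9} \approx -28176.0$)
$\left(h - 14091\right) - 149090 = \left(- \frac{253585}{9} - 14091\right) - 149090 = - \frac{380404}{9} - 149090 = - \frac{1722214}{9}$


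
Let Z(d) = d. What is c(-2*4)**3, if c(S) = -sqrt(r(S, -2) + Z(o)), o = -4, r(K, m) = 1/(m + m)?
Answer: 17*I*sqrt(17)/8 ≈ 8.7616*I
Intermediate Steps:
r(K, m) = 1/(2*m)
c(S) = -I*sqrt(17)/2 (c(S) = -sqrt((1/2)/(-2) - 4) = -sqrt((1/2)*(-1/2) - 4) = -sqrt(-1/4 - 4) = -sqrt(-17/4) = -I*sqrt(17)/2)
c(-2*4)**3 = (-I*sqrt(17)/2)**3 = 17*I*sqrt(17)/8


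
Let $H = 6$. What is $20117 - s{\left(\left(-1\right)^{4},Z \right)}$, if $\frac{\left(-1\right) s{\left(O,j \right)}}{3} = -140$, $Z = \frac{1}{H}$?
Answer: $19697$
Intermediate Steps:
$Z = \frac{1}{6} \approx 0.16667$
$s{\left(O,j \right)} = 420$ ($s{\left(O,j \right)} = \left(-3\right) \left(-140\right) = 420$)
$20117 - s{\left(\left(-1\right)^{4},Z \right)} = 20117 - 420 = 19697$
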